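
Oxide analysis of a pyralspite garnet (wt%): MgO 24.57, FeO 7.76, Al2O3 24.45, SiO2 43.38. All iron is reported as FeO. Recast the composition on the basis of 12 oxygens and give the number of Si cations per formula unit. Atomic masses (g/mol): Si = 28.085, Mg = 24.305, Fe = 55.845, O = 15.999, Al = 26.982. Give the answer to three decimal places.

3.007 Si apfu

MgO (M=40.304): mol = 0.60962; Mg = 0.60962, O = 0.60962.
FeO (M=71.844): mol = 0.10801; Fe = 0.10801, O = 0.10801.
Al2O3 (M=101.961): mol = 0.23980; Al = 0.47960, O = 0.71940.
SiO2 (M=60.083): mol = 0.72200; Si = 0.72200, O = 1.44400.
ΣO = 2.88103; factor = 12/ΣO = 4.16518.
Si apfu = 0.72200 × 4.16518 = 3.007.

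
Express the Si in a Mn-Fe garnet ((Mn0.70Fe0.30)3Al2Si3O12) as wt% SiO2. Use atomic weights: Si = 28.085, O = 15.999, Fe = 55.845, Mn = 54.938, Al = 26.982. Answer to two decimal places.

36.35 wt%

Formula mass = 495.837 g/mol.
3 Si → 3.0000 mol SiO2 per formula unit; M(SiO2) = 60.083, so SiO2 mass = 180.249 g.
180.249/495.837 × 100 = 36.35 wt%.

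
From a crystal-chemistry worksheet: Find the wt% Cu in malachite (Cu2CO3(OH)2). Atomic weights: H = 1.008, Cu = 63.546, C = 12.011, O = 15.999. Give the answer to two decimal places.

Molar mass of Cu2CO3(OH)2: 2×63.546 + 1×12.011 + 5×15.999 + 2×1.008 = 221.114 g/mol.
Mass of Cu per formula unit: 2 × 63.546 = 127.092 g.
Weight fraction Cu = 127.092 / 221.114 = 0.5748.

57.48 wt%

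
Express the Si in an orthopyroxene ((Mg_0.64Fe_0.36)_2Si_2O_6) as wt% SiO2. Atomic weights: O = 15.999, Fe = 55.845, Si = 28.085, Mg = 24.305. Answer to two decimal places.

M((Mg_0.64Fe_0.36)_2Si_2O_6) = 223.483 g/mol; M(SiO2) = 60.083 g/mol.
Moles SiO2 per formula unit = 2 Si ÷ 1 = 2.0000.
SiO2 fraction = (2.0000 × 60.083) / 223.483 = 120.166/223.483 = 0.5377.

53.77 wt%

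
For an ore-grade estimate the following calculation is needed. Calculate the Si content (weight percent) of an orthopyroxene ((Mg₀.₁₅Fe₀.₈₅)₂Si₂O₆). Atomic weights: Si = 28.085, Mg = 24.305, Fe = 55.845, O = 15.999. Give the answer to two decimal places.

M((Mg₀.₁₅Fe₀.₈₅)₂Si₂O₆) = 254.392 g/mol.
Si contributes 2 × 28.085 = 56.170 g per mole.
56.170/254.392 = 0.2208 → 22.08%.

22.08 weight percent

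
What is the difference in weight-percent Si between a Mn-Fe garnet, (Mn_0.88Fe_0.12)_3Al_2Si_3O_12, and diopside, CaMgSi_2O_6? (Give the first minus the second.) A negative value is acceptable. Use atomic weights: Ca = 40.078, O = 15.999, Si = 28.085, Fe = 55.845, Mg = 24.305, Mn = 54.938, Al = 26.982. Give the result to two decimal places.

-8.93 percentage points

M((Mn_0.88Fe_0.12)_3Al_2Si_3O_12) = 495.348 g/mol, so wt% Si = 84.255/495.348 × 100 = 17.01%.
M(CaMgSi_2O_6) = 216.547 g/mol, so wt% Si = 56.170/216.547 × 100 = 25.94%.
17.01 − 25.94 = -8.93 pp.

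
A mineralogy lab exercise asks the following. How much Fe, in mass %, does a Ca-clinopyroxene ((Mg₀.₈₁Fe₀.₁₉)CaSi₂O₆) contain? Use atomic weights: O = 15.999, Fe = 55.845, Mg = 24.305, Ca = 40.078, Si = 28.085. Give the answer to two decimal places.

M((Mg₀.₈₁Fe₀.₁₉)CaSi₂O₆) = 222.540 g/mol.
Fe contributes 0.19 × 55.845 = 10.611 g per mole.
10.611/222.540 = 0.0477 → 4.77%.

4.77 mass %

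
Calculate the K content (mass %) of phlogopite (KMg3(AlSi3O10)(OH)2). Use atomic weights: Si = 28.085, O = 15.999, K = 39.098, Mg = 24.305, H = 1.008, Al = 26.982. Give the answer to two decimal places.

Molar mass of KMg3(AlSi3O10)(OH)2: 1×39.098 + 3×24.305 + 1×26.982 + 3×28.085 + 12×15.999 + 2×1.008 = 417.254 g/mol.
Mass of K per formula unit: 1 × 39.098 = 39.098 g.
Weight fraction K = 39.098 / 417.254 = 0.0937.

9.37 mass %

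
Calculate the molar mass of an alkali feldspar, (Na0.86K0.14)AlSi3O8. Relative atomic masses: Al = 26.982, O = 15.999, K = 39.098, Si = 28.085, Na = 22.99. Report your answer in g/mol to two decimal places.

264.47 g/mol

The formula mass is the sum 0.86(22.99) + 0.14(39.098) + 1(26.982) + 3(28.085) + 8(15.999).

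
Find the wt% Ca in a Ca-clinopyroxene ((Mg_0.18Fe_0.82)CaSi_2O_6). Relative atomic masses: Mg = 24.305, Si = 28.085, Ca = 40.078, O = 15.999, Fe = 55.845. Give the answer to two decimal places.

16.53 weight percent

Molar mass of (Mg_0.18Fe_0.82)CaSi_2O_6: 0.18*24.305 + 0.82*55.845 + 1*40.078 + 2*28.085 + 6*15.999 = 242.410 g/mol.
Mass of Ca per formula unit: 1 × 40.078 = 40.078 g.
Weight fraction Ca = 40.078 / 242.410 = 0.1653.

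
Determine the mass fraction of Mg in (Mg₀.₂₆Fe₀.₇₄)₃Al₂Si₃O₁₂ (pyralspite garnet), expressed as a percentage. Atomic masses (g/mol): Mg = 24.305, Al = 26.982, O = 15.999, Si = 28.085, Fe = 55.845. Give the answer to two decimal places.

M((Mg₀.₂₆Fe₀.₇₄)₃Al₂Si₃O₁₂) = 473.141 g/mol.
Mg contributes 0.78 × 24.305 = 18.958 g per mole.
18.958/473.141 = 0.0401 → 4.01%.

4.01 wt%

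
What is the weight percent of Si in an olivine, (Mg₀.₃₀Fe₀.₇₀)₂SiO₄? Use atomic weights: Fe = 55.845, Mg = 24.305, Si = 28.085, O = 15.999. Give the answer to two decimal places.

15.19 wt%

Molar mass of (Mg₀.₃₀Fe₀.₇₀)₂SiO₄: 0.60×24.305 + 1.40×55.845 + 1×28.085 + 4×15.999 = 184.847 g/mol.
Mass of Si per formula unit: 1 × 28.085 = 28.085 g.
Weight fraction Si = 28.085 / 184.847 = 0.1519.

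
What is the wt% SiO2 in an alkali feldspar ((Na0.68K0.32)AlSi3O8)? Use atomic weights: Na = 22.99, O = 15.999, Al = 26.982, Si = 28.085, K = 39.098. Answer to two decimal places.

Molar mass of (Na0.68K0.32)AlSi3O8 = 0.68×22.99 + 0.32×39.098 + 1×26.982 + 3×28.085 + 8×15.999 = 267.374 g/mol.
Each formula unit contains 3 Si, equivalent to 3/1 = 3.0000 mol SiO2.
M(SiO2) = 1×28.085 + 2×15.999 = 60.083 g/mol.
Mass of SiO2 per formula unit = 3.0000 × 60.083 = 180.249 g.
SiO2 wt% = 180.249 / 267.374 × 100 = 67.41%.

67.41 wt%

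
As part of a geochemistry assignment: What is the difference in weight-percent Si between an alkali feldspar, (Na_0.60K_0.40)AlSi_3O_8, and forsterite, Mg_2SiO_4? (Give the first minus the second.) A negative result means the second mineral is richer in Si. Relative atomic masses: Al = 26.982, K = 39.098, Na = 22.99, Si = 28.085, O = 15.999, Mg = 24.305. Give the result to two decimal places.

11.40 percentage points

M((Na_0.60K_0.40)AlSi_3O_8) = 268.662 g/mol, so wt% Si = 84.255/268.662 × 100 = 31.36%.
M(Mg_2SiO_4) = 140.691 g/mol, so wt% Si = 28.085/140.691 × 100 = 19.96%.
31.36 − 19.96 = 11.40 pp.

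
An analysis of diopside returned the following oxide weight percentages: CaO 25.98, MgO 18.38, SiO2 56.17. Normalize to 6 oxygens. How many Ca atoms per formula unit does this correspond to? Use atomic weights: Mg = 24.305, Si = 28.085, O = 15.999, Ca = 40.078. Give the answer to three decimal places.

0.997 Ca apfu

25.98 wt% CaO ÷ 56.077 g/mol = 0.46329 mol, giving 0.46329 Ca and 0.46329 O.
18.38 wt% MgO ÷ 40.304 g/mol = 0.45603 mol, giving 0.45603 Mg and 0.45603 O.
56.17 wt% SiO2 ÷ 60.083 g/mol = 0.93487 mol, giving 0.93487 Si and 1.86974 O.
Oxygen sums to 2.78906; scaling by 6/2.78906 = 2.15126 puts the formula on 6 O.
Ca: 0.46329 × 2.15126 = 0.997 atoms per formula unit.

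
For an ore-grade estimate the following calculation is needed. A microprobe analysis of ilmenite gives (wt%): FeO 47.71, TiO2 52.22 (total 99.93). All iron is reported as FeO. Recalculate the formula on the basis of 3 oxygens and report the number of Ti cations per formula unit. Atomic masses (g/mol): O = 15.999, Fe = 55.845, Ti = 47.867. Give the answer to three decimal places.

FeO (M=71.844): mol = 0.66408; Fe = 0.66408, O = 0.66408.
TiO2 (M=79.865): mol = 0.65385; Ti = 0.65385, O = 1.30770.
ΣO = 1.97178; factor = 3/ΣO = 1.52147.
Ti apfu = 0.65385 × 1.52147 = 0.995.

0.995 Ti apfu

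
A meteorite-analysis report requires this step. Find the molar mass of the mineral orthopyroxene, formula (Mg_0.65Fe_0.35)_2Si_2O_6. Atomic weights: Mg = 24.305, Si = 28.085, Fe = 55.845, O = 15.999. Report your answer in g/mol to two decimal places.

222.85 g/mol

Mg: 1.30 × 24.305 = 31.5965
Fe: 0.70 × 55.845 = 39.0915
Si: 2 × 28.085 = 56.1700
O: 6 × 15.999 = 95.9940
Summing the contributions gives the formula mass.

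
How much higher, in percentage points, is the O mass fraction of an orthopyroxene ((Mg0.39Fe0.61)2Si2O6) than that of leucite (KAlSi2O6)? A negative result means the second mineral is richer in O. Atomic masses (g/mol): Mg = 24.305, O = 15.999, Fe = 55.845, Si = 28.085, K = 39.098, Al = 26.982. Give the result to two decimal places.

M((Mg0.39Fe0.61)2Si2O6) = 239.253 g/mol, so wt% O = 95.994/239.253 × 100 = 40.12%.
M(KAlSi2O6) = 218.244 g/mol, so wt% O = 95.994/218.244 × 100 = 43.98%.
40.12 − 43.98 = -3.86 pp.

-3.86 percentage points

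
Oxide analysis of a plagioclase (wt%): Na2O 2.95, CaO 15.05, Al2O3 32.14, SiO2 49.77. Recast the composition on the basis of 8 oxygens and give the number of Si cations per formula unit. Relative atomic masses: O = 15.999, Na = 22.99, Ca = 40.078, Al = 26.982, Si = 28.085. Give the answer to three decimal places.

2.95 wt% Na2O ÷ 61.979 g/mol = 0.04760 mol, giving 0.09520 Na and 0.04760 O.
15.05 wt% CaO ÷ 56.077 g/mol = 0.26838 mol, giving 0.26838 Ca and 0.26838 O.
32.14 wt% Al2O3 ÷ 101.961 g/mol = 0.31522 mol, giving 0.63044 Al and 0.94566 O.
49.77 wt% SiO2 ÷ 60.083 g/mol = 0.82835 mol, giving 0.82835 Si and 1.65670 O.
Oxygen sums to 2.91834; scaling by 8/2.91834 = 2.74128 puts the formula on 8 O.
Si: 0.82835 × 2.74128 = 2.271 atoms per formula unit.

2.271 Si apfu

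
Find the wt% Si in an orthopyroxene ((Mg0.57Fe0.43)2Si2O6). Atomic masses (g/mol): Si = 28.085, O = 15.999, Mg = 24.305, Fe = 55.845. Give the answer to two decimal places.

Molar mass of (Mg0.57Fe0.43)2Si2O6: 1.14×24.305 + 0.86×55.845 + 2×28.085 + 6×15.999 = 227.898 g/mol.
Mass of Si per formula unit: 2 × 28.085 = 56.170 g.
Weight fraction Si = 56.170 / 227.898 = 0.2465.

24.65 mass %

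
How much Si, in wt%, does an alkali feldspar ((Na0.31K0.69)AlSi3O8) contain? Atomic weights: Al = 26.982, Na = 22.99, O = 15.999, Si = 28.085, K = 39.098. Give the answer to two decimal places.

Formula mass = 0.31·22.99 + 0.69·39.098 + 1·26.982 + 3·28.085 + 8·15.999 = 273.334 g/mol, of which 84.255 g is Si.
So Si makes up 84.255/273.334 = 0.3082 of the mass, i.e. 30.82%.

30.82 wt%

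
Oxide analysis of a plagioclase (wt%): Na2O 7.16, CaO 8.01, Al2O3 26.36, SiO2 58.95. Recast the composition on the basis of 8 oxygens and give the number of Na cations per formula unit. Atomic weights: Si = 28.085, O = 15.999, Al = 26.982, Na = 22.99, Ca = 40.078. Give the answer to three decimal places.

Na2O (M=61.979): mol = 0.11552; Na = 0.23104, O = 0.11552.
CaO (M=56.077): mol = 0.14284; Ca = 0.14284, O = 0.14284.
Al2O3 (M=101.961): mol = 0.25853; Al = 0.51706, O = 0.77559.
SiO2 (M=60.083): mol = 0.98114; Si = 0.98114, O = 1.96228.
ΣO = 2.99623; factor = 8/ΣO = 2.67002.
Na apfu = 0.23104 × 2.67002 = 0.617.

0.617 Na apfu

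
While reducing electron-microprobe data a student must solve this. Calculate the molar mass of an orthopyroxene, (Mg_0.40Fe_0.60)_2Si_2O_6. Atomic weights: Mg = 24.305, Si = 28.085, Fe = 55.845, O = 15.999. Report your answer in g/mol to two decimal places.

238.62 g/mol

M = 0.80(24.305) + 1.20(55.845) + 2(28.085) + 6(15.999)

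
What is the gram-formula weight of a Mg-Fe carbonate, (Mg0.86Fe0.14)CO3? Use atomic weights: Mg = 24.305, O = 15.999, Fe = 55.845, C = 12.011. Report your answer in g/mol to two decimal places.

88.73 g/mol

The formula mass is the sum 0.86*24.305 + 0.14*55.845 + 1*12.011 + 3*15.999.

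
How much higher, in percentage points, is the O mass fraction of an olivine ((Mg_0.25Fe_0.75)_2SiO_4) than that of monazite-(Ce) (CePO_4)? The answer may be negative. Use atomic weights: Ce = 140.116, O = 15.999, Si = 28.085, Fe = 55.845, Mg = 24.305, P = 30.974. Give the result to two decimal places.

First mineral: 63.996 g O in 188.001 g formula = 34.04 wt% O.
Second mineral: 63.996 g O in 235.086 g formula = 27.22 wt% O.
34.04% − 27.22% gives a difference of 6.82 percentage points.

6.82 percentage points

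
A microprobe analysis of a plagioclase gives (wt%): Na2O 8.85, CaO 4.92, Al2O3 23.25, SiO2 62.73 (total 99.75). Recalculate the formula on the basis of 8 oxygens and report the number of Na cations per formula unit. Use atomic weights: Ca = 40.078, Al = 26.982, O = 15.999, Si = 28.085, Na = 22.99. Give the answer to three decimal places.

0.761 Na apfu

8.85 wt% Na2O ÷ 61.979 g/mol = 0.14279 mol, giving 0.28558 Na and 0.14279 O.
4.92 wt% CaO ÷ 56.077 g/mol = 0.08774 mol, giving 0.08774 Ca and 0.08774 O.
23.25 wt% Al2O3 ÷ 101.961 g/mol = 0.22803 mol, giving 0.45606 Al and 0.68409 O.
62.73 wt% SiO2 ÷ 60.083 g/mol = 1.04406 mol, giving 1.04406 Si and 2.08812 O.
Oxygen sums to 3.00274; scaling by 8/3.00274 = 2.66423 puts the formula on 8 O.
Na: 0.28558 × 2.66423 = 0.761 atoms per formula unit.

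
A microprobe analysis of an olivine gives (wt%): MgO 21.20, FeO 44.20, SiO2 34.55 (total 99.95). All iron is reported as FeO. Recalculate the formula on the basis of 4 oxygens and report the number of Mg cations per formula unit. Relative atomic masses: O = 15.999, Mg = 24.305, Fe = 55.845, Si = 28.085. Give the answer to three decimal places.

0.918 Mg apfu

21.20 wt% MgO ÷ 40.304 g/mol = 0.52600 mol, giving 0.52600 Mg and 0.52600 O.
44.20 wt% FeO ÷ 71.844 g/mol = 0.61522 mol, giving 0.61522 Fe and 0.61522 O.
34.55 wt% SiO2 ÷ 60.083 g/mol = 0.57504 mol, giving 0.57504 Si and 1.15008 O.
Oxygen sums to 2.29130; scaling by 4/2.29130 = 1.74573 puts the formula on 4 O.
Mg: 0.52600 × 1.74573 = 0.918 atoms per formula unit.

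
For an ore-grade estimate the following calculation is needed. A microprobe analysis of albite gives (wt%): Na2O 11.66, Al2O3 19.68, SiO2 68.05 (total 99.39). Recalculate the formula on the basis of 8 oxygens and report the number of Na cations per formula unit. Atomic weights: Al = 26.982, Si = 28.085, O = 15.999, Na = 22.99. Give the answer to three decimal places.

0.993 Na apfu

Na2O: 11.66/61.979 = 0.18813 mol → 0.37626 mol Na, 0.18813 mol O.
Al2O3: 19.68/101.961 = 0.19301 mol → 0.38602 mol Al, 0.57903 mol O.
SiO2: 68.05/60.083 = 1.13260 mol → 1.13260 mol Si, 2.26520 mol O.
Total oxygen = 3.03236 mol. Normalization factor = 8/3.03236 = 2.63821.
Na per 8 O = 0.37626 × 2.63821 = 0.993.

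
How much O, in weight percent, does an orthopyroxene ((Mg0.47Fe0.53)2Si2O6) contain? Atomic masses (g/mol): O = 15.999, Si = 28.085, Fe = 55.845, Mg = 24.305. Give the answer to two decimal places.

M((Mg0.47Fe0.53)2Si2O6) = 234.206 g/mol.
O contributes 6 × 15.999 = 95.994 g per mole.
95.994/234.206 = 0.4099 → 40.99%.

40.99 weight percent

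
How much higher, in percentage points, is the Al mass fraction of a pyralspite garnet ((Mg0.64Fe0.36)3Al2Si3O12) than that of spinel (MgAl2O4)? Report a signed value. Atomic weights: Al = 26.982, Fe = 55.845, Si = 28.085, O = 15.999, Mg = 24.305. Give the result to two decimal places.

First mineral: 53.964 g Al in 437.185 g formula = 12.34 wt% Al.
Second mineral: 53.964 g Al in 142.265 g formula = 37.93 wt% Al.
12.34% − 37.93% gives a difference of -25.59 percentage points.

-25.59 percentage points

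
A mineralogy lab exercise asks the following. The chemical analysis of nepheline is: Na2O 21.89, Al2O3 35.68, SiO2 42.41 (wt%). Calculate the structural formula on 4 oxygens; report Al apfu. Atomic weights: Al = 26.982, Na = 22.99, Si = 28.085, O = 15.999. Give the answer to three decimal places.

0.995 Al apfu

Na2O: 21.89/61.979 = 0.35318 mol → 0.70636 mol Na, 0.35318 mol O.
Al2O3: 35.68/101.961 = 0.34994 mol → 0.69988 mol Al, 1.04982 mol O.
SiO2: 42.41/60.083 = 0.70586 mol → 0.70586 mol Si, 1.41172 mol O.
Total oxygen = 2.81472 mol. Normalization factor = 4/2.81472 = 1.42110.
Al per 4 O = 0.69988 × 1.42110 = 0.995.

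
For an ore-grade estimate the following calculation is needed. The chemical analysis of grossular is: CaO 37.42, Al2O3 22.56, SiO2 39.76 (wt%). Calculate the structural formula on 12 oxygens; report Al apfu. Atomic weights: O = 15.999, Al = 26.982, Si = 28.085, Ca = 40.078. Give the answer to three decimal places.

CaO (M=56.077): mol = 0.66730; Ca = 0.66730, O = 0.66730.
Al2O3 (M=101.961): mol = 0.22126; Al = 0.44252, O = 0.66378.
SiO2 (M=60.083): mol = 0.66175; Si = 0.66175, O = 1.32350.
ΣO = 2.65458; factor = 12/ΣO = 4.52049.
Al apfu = 0.44252 × 4.52049 = 2.000.

2.000 Al apfu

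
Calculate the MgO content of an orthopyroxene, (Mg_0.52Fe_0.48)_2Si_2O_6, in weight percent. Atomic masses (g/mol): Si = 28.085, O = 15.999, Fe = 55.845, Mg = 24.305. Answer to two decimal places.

M((Mg_0.52Fe_0.48)_2Si_2O_6) = 231.052 g/mol; M(MgO) = 40.304 g/mol.
Moles MgO per formula unit = 1.04 Mg ÷ 1 = 1.0400.
MgO fraction = (1.0400 × 40.304) / 231.052 = 41.916/231.052 = 0.1814.

18.14 wt%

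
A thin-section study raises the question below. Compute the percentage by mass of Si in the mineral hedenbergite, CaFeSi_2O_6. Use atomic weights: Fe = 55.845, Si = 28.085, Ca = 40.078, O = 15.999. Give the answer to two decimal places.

Molar mass of CaFeSi_2O_6: 1*40.078 + 1*55.845 + 2*28.085 + 6*15.999 = 248.087 g/mol.
Mass of Si per formula unit: 2 × 28.085 = 56.170 g.
Weight fraction Si = 56.170 / 248.087 = 0.2264.

22.64 wt%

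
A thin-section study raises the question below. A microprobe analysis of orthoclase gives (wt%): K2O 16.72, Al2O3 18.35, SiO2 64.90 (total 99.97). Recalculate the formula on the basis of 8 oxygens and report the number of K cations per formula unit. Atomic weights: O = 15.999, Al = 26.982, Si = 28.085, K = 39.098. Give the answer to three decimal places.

0.987 K apfu

K2O (M=94.195): mol = 0.17750; K = 0.35500, O = 0.17750.
Al2O3 (M=101.961): mol = 0.17997; Al = 0.35994, O = 0.53991.
SiO2 (M=60.083): mol = 1.08017; Si = 1.08017, O = 2.16034.
ΣO = 2.87775; factor = 8/ΣO = 2.77995.
K apfu = 0.35500 × 2.77995 = 0.987.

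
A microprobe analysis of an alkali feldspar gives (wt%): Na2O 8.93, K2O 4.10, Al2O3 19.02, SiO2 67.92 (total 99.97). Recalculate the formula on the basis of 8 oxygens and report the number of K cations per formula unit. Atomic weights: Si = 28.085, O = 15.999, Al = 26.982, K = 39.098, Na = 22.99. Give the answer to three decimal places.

Na2O (M=61.979): mol = 0.14408; Na = 0.28816, O = 0.14408.
K2O (M=94.195): mol = 0.04353; K = 0.08706, O = 0.04353.
Al2O3 (M=101.961): mol = 0.18654; Al = 0.37308, O = 0.55962.
SiO2 (M=60.083): mol = 1.13044; Si = 1.13044, O = 2.26088.
ΣO = 3.00811; factor = 8/ΣO = 2.65948.
K apfu = 0.08706 × 2.65948 = 0.232.

0.232 K apfu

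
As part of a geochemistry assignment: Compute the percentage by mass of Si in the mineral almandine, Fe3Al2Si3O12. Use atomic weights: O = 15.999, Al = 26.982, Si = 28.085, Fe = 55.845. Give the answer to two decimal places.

Molar mass of Fe3Al2Si3O12: 3×55.845 + 2×26.982 + 3×28.085 + 12×15.999 = 497.742 g/mol.
Mass of Si per formula unit: 3 × 28.085 = 84.255 g.
Weight fraction Si = 84.255 / 497.742 = 0.1693.

16.93 weight percent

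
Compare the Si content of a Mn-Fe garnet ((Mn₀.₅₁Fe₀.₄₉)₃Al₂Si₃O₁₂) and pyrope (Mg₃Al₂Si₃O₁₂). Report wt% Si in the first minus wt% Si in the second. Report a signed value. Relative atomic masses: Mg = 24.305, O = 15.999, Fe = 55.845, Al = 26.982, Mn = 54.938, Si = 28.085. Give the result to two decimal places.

First mineral: 84.255 g Si in 496.354 g formula = 16.97 wt% Si.
Second mineral: 84.255 g Si in 403.122 g formula = 20.90 wt% Si.
16.97% − 20.90% gives a difference of -3.93 percentage points.

-3.93 percentage points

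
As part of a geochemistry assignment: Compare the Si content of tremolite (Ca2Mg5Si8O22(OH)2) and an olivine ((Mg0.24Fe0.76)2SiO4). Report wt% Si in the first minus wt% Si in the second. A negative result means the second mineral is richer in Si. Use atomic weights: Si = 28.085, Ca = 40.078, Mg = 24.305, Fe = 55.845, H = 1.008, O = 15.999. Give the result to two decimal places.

Si in Ca2Mg5Si8O22(OH)2: molar mass 812.353 g/mol; 8×28.085 = 224.680 g → 27.66 wt%.
Si in (Mg0.24Fe0.76)2SiO4: molar mass 188.632 g/mol; 1×28.085 = 28.085 g → 14.89 wt%.
Difference = 27.66 − 14.89 = 12.77 percentage points.

12.77 percentage points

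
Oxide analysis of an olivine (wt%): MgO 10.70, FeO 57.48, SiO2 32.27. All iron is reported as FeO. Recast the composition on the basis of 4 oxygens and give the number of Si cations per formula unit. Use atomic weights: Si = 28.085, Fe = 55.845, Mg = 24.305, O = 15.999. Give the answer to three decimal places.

1.004 Si apfu

10.70 wt% MgO ÷ 40.304 g/mol = 0.26548 mol, giving 0.26548 Mg and 0.26548 O.
57.48 wt% FeO ÷ 71.844 g/mol = 0.80007 mol, giving 0.80007 Fe and 0.80007 O.
32.27 wt% SiO2 ÷ 60.083 g/mol = 0.53709 mol, giving 0.53709 Si and 1.07418 O.
Oxygen sums to 2.13973; scaling by 4/2.13973 = 1.86939 puts the formula on 4 O.
Si: 0.53709 × 1.86939 = 1.004 atoms per formula unit.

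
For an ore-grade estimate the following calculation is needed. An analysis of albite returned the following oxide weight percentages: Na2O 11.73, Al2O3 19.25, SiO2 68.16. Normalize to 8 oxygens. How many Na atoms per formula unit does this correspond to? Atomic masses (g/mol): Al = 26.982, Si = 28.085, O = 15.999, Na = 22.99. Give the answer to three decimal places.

Na2O (M=61.979): mol = 0.18926; Na = 0.37852, O = 0.18926.
Al2O3 (M=101.961): mol = 0.18880; Al = 0.37760, O = 0.56640.
SiO2 (M=60.083): mol = 1.13443; Si = 1.13443, O = 2.26886.
ΣO = 3.02452; factor = 8/ΣO = 2.64505.
Na apfu = 0.37852 × 2.64505 = 1.001.

1.001 Na apfu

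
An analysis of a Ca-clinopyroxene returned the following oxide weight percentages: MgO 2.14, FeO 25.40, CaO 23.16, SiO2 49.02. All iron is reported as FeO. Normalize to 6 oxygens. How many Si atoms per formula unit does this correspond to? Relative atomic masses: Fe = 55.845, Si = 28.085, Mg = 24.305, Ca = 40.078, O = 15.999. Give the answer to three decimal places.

1.997 Si apfu

MgO: 2.14/40.304 = 0.05310 mol → 0.05310 mol Mg, 0.05310 mol O.
FeO: 25.40/71.844 = 0.35354 mol → 0.35354 mol Fe, 0.35354 mol O.
CaO: 23.16/56.077 = 0.41300 mol → 0.41300 mol Ca, 0.41300 mol O.
SiO2: 49.02/60.083 = 0.81587 mol → 0.81587 mol Si, 1.63174 mol O.
Total oxygen = 2.45138 mol. Normalization factor = 6/2.45138 = 2.44760.
Si per 6 O = 0.81587 × 2.44760 = 1.997.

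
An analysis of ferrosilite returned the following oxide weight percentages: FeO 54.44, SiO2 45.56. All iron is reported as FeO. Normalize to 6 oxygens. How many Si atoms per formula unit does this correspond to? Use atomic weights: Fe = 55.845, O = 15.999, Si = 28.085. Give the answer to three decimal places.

2.000 Si apfu

54.44 wt% FeO ÷ 71.844 g/mol = 0.75775 mol, giving 0.75775 Fe and 0.75775 O.
45.56 wt% SiO2 ÷ 60.083 g/mol = 0.75828 mol, giving 0.75828 Si and 1.51656 O.
Oxygen sums to 2.27431; scaling by 6/2.27431 = 2.63816 puts the formula on 6 O.
Si: 0.75828 × 2.63816 = 2.000 atoms per formula unit.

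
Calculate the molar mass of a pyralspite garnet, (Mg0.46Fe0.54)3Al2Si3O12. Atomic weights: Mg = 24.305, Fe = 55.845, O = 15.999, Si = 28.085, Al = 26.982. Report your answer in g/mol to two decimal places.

The formula mass is the sum 1.38*24.305 + 1.62*55.845 + 2*26.982 + 3*28.085 + 12*15.999.

454.22 g/mol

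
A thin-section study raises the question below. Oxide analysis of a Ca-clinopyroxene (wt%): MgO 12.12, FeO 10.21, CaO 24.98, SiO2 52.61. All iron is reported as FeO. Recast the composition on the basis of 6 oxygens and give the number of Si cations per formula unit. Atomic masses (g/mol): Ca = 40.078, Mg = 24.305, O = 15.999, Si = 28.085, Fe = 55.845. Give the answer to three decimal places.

1.990 Si apfu

MgO (M=40.304): mol = 0.30071; Mg = 0.30071, O = 0.30071.
FeO (M=71.844): mol = 0.14211; Fe = 0.14211, O = 0.14211.
CaO (M=56.077): mol = 0.44546; Ca = 0.44546, O = 0.44546.
SiO2 (M=60.083): mol = 0.87562; Si = 0.87562, O = 1.75124.
ΣO = 2.63952; factor = 6/ΣO = 2.27314.
Si apfu = 0.87562 × 2.27314 = 1.990.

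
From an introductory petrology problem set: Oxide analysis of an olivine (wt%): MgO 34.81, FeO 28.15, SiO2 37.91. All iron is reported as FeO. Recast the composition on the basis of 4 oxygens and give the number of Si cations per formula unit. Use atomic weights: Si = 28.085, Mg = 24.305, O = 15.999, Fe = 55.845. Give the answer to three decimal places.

34.81 wt% MgO ÷ 40.304 g/mol = 0.86369 mol, giving 0.86369 Mg and 0.86369 O.
28.15 wt% FeO ÷ 71.844 g/mol = 0.39182 mol, giving 0.39182 Fe and 0.39182 O.
37.91 wt% SiO2 ÷ 60.083 g/mol = 0.63096 mol, giving 0.63096 Si and 1.26192 O.
Oxygen sums to 2.51743; scaling by 4/2.51743 = 1.58892 puts the formula on 4 O.
Si: 0.63096 × 1.58892 = 1.003 atoms per formula unit.

1.003 Si apfu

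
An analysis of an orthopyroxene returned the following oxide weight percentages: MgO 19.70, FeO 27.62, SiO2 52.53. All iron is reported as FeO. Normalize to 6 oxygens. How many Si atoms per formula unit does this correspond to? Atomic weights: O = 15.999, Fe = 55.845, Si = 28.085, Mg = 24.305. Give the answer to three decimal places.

19.70 wt% MgO ÷ 40.304 g/mol = 0.48879 mol, giving 0.48879 Mg and 0.48879 O.
27.62 wt% FeO ÷ 71.844 g/mol = 0.38444 mol, giving 0.38444 Fe and 0.38444 O.
52.53 wt% SiO2 ÷ 60.083 g/mol = 0.87429 mol, giving 0.87429 Si and 1.74858 O.
Oxygen sums to 2.62181; scaling by 6/2.62181 = 2.28850 puts the formula on 6 O.
Si: 0.87429 × 2.28850 = 2.001 atoms per formula unit.

2.001 Si apfu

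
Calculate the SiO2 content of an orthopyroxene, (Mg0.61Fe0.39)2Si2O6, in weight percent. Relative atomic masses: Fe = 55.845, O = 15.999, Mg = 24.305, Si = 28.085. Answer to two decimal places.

M((Mg0.61Fe0.39)2Si2O6) = 225.375 g/mol; M(SiO2) = 60.083 g/mol.
Moles SiO2 per formula unit = 2 Si ÷ 1 = 2.0000.
SiO2 fraction = (2.0000 × 60.083) / 225.375 = 120.166/225.375 = 0.5332.

53.32 wt%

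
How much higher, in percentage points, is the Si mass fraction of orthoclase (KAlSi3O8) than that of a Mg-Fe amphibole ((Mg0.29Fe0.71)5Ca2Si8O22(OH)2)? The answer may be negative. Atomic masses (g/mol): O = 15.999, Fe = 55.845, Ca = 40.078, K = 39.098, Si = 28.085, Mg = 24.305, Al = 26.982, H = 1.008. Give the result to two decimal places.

M(KAlSi3O8) = 278.327 g/mol, so wt% Si = 84.255/278.327 × 100 = 30.27%.
M((Mg0.29Fe0.71)5Ca2Si8O22(OH)2) = 924.320 g/mol, so wt% Si = 224.680/924.320 × 100 = 24.31%.
30.27 − 24.31 = 5.96 pp.

5.96 percentage points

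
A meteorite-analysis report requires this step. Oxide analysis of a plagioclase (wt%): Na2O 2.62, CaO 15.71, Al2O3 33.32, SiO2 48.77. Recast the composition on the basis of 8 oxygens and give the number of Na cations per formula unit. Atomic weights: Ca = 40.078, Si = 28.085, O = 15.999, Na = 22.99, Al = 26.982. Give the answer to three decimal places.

0.231 Na apfu

Na2O: 2.62/61.979 = 0.04227 mol → 0.08454 mol Na, 0.04227 mol O.
CaO: 15.71/56.077 = 0.28015 mol → 0.28015 mol Ca, 0.28015 mol O.
Al2O3: 33.32/101.961 = 0.32679 mol → 0.65358 mol Al, 0.98037 mol O.
SiO2: 48.77/60.083 = 0.81171 mol → 0.81171 mol Si, 1.62342 mol O.
Total oxygen = 2.92621 mol. Normalization factor = 8/2.92621 = 2.73391.
Na per 8 O = 0.08454 × 2.73391 = 0.231.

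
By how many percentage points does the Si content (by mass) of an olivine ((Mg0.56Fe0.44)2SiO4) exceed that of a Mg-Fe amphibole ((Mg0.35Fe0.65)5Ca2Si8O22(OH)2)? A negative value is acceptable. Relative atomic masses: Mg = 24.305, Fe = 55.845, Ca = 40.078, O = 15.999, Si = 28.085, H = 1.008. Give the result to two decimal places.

-7.89 percentage points

M((Mg0.56Fe0.44)2SiO4) = 168.446 g/mol, so wt% Si = 28.085/168.446 × 100 = 16.67%.
M((Mg0.35Fe0.65)5Ca2Si8O22(OH)2) = 914.858 g/mol, so wt% Si = 224.680/914.858 × 100 = 24.56%.
16.67 − 24.56 = -7.89 pp.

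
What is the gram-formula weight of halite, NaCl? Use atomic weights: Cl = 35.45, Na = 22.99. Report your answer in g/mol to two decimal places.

58.44 g/mol

M = 1*22.99 + 1*35.45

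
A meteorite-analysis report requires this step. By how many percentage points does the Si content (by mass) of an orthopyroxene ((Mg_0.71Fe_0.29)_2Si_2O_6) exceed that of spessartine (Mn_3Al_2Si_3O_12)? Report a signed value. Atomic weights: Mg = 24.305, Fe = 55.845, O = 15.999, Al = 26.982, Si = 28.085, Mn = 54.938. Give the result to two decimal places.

Si in (Mg_0.71Fe_0.29)_2Si_2O_6: molar mass 219.067 g/mol; 2×28.085 = 56.170 g → 25.64 wt%.
Si in Mn_3Al_2Si_3O_12: molar mass 495.021 g/mol; 3×28.085 = 84.255 g → 17.02 wt%.
Difference = 25.64 − 17.02 = 8.62 percentage points.

8.62 percentage points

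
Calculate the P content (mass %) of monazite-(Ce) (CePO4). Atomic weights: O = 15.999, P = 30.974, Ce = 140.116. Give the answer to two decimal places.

Molar mass of CePO4: 1*140.116 + 1*30.974 + 4*15.999 = 235.086 g/mol.
Mass of P per formula unit: 1 × 30.974 = 30.974 g.
Weight fraction P = 30.974 / 235.086 = 0.1318.

13.18 mass %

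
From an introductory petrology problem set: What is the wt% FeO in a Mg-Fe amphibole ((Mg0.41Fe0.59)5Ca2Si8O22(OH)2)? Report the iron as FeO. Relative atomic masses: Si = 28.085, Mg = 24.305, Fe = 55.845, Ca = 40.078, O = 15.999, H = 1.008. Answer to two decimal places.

23.41 wt%

M((Mg0.41Fe0.59)5Ca2Si8O22(OH)2) = 905.396 g/mol; M(FeO) = 71.844 g/mol.
Moles FeO per formula unit = 2.95 Fe ÷ 1 = 2.9500.
FeO fraction = (2.9500 × 71.844) / 905.396 = 211.940/905.396 = 0.2341.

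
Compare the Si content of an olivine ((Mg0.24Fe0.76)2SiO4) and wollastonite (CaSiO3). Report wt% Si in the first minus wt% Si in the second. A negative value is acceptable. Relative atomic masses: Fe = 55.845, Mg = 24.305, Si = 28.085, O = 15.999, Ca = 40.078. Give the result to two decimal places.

-9.29 percentage points

Si in (Mg0.24Fe0.76)2SiO4: molar mass 188.632 g/mol; 1×28.085 = 28.085 g → 14.89 wt%.
Si in CaSiO3: molar mass 116.160 g/mol; 1×28.085 = 28.085 g → 24.18 wt%.
Difference = 14.89 − 24.18 = -9.29 percentage points.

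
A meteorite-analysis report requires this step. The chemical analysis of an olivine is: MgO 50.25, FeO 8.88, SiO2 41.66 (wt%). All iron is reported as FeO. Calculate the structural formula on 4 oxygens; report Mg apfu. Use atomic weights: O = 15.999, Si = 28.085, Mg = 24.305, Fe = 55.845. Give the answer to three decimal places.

1.809 Mg apfu

50.25 wt% MgO ÷ 40.304 g/mol = 1.24677 mol, giving 1.24677 Mg and 1.24677 O.
8.88 wt% FeO ÷ 71.844 g/mol = 0.12360 mol, giving 0.12360 Fe and 0.12360 O.
41.66 wt% SiO2 ÷ 60.083 g/mol = 0.69337 mol, giving 0.69337 Si and 1.38674 O.
Oxygen sums to 2.75711; scaling by 4/2.75711 = 1.45079 puts the formula on 4 O.
Mg: 1.24677 × 1.45079 = 1.809 atoms per formula unit.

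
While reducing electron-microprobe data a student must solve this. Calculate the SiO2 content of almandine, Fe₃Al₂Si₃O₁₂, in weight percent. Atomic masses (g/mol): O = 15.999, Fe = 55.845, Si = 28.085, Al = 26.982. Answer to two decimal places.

36.21 wt%

M(Fe₃Al₂Si₃O₁₂) = 497.742 g/mol; M(SiO2) = 60.083 g/mol.
Moles SiO2 per formula unit = 3 Si ÷ 1 = 3.0000.
SiO2 fraction = (3.0000 × 60.083) / 497.742 = 180.249/497.742 = 0.3621.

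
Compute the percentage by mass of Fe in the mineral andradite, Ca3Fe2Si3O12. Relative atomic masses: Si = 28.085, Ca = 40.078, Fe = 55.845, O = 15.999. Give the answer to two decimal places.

Formula mass = 3*40.078 + 2*55.845 + 3*28.085 + 12*15.999 = 508.167 g/mol, of which 111.690 g is Fe.
So Fe makes up 111.690/508.167 = 0.2198 of the mass, i.e. 21.98%.

21.98 weight percent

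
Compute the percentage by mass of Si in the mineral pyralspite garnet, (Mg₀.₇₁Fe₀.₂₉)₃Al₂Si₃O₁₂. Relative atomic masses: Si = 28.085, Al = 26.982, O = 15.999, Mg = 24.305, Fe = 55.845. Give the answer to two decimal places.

19.57 weight percent

M((Mg₀.₇₁Fe₀.₂₉)₃Al₂Si₃O₁₂) = 430.562 g/mol.
Si contributes 3 × 28.085 = 84.255 g per mole.
84.255/430.562 = 0.1957 → 19.57%.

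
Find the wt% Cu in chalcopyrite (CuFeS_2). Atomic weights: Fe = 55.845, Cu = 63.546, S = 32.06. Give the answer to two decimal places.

34.63 weight percent

Molar mass of CuFeS_2: 1×63.546 + 1×55.845 + 2×32.06 = 183.511 g/mol.
Mass of Cu per formula unit: 1 × 63.546 = 63.546 g.
Weight fraction Cu = 63.546 / 183.511 = 0.3463.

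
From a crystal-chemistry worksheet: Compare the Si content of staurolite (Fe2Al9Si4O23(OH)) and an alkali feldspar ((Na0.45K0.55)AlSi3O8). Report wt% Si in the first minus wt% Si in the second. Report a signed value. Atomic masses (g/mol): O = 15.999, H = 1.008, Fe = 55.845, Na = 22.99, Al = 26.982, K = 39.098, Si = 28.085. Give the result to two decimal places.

Si in Fe2Al9Si4O23(OH): molar mass 851.852 g/mol; 4×28.085 = 112.340 g → 13.19 wt%.
Si in (Na0.45K0.55)AlSi3O8: molar mass 271.078 g/mol; 3×28.085 = 84.255 g → 31.08 wt%.
Difference = 13.19 − 31.08 = -17.89 percentage points.

-17.89 percentage points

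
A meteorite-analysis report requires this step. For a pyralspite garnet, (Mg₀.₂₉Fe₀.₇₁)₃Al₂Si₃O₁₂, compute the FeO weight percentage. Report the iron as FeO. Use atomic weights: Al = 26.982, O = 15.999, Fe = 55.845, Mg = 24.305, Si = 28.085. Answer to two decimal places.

Molar mass of (Mg₀.₂₉Fe₀.₇₁)₃Al₂Si₃O₁₂ = 0.87*24.305 + 2.13*55.845 + 2*26.982 + 3*28.085 + 12*15.999 = 470.302 g/mol.
Each formula unit contains 2.13 Fe, equivalent to 2.13/1 = 2.1300 mol FeO.
M(FeO) = 1×55.845 + 1×15.999 = 71.844 g/mol.
Mass of FeO per formula unit = 2.1300 × 71.844 = 153.028 g.
FeO wt% = 153.028 / 470.302 × 100 = 32.54%.

32.54 wt%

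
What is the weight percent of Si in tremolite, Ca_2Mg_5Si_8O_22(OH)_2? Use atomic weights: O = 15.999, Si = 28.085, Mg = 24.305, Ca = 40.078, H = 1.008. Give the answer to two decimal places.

Formula mass = 2·40.078 + 5·24.305 + 8·28.085 + 24·15.999 + 2·1.008 = 812.353 g/mol, of which 224.680 g is Si.
So Si makes up 224.680/812.353 = 0.2766 of the mass, i.e. 27.66%.

27.66 wt%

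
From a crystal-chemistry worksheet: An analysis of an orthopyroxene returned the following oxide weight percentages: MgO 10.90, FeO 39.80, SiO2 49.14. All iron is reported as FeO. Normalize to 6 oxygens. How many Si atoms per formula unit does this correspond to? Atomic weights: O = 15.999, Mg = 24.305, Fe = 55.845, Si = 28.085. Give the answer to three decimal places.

10.90 wt% MgO ÷ 40.304 g/mol = 0.27044 mol, giving 0.27044 Mg and 0.27044 O.
39.80 wt% FeO ÷ 71.844 g/mol = 0.55398 mol, giving 0.55398 Fe and 0.55398 O.
49.14 wt% SiO2 ÷ 60.083 g/mol = 0.81787 mol, giving 0.81787 Si and 1.63574 O.
Oxygen sums to 2.46016; scaling by 6/2.46016 = 2.43887 puts the formula on 6 O.
Si: 0.81787 × 2.43887 = 1.995 atoms per formula unit.

1.995 Si apfu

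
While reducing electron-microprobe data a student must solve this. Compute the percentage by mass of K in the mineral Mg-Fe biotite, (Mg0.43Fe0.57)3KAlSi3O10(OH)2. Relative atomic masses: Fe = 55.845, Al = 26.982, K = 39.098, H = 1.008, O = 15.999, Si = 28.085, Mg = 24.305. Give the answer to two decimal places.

Molar mass of (Mg0.43Fe0.57)3KAlSi3O10(OH)2: 1.29*24.305 + 1.71*55.845 + 1*39.098 + 1*26.982 + 3*28.085 + 12*15.999 + 2*1.008 = 471.187 g/mol.
Mass of K per formula unit: 1 × 39.098 = 39.098 g.
Weight fraction K = 39.098 / 471.187 = 0.0830.

8.30 weight percent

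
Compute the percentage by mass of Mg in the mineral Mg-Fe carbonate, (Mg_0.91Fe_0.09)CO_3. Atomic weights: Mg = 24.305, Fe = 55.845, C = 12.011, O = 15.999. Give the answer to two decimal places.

25.38 mass %

M((Mg_0.91Fe_0.09)CO_3) = 87.152 g/mol.
Mg contributes 0.91 × 24.305 = 22.118 g per mole.
22.118/87.152 = 0.2538 → 25.38%.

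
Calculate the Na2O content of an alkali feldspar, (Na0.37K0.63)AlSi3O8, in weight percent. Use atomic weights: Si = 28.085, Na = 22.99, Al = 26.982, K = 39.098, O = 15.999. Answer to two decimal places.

4.21 wt%

Formula mass = 272.367 g/mol.
0.37 Na → 0.1850 mol Na2O per formula unit; M(Na2O) = 61.979, so Na2O mass = 11.466 g.
11.466/272.367 × 100 = 4.21 wt%.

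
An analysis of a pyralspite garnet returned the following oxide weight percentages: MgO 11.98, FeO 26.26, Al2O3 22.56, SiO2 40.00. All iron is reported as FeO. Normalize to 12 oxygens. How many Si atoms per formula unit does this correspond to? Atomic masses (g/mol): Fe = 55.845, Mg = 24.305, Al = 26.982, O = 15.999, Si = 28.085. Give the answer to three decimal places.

MgO (M=40.304): mol = 0.29724; Mg = 0.29724, O = 0.29724.
FeO (M=71.844): mol = 0.36551; Fe = 0.36551, O = 0.36551.
Al2O3 (M=101.961): mol = 0.22126; Al = 0.44252, O = 0.66378.
SiO2 (M=60.083): mol = 0.66575; Si = 0.66575, O = 1.33150.
ΣO = 2.65803; factor = 12/ΣO = 4.51462.
Si apfu = 0.66575 × 4.51462 = 3.006.

3.006 Si apfu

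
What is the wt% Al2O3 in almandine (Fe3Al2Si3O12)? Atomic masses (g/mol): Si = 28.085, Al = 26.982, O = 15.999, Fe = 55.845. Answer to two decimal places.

20.48 wt%

Molar mass of Fe3Al2Si3O12 = 3*55.845 + 2*26.982 + 3*28.085 + 12*15.999 = 497.742 g/mol.
Each formula unit contains 2 Al, equivalent to 2/2 = 1.0000 mol Al2O3.
M(Al2O3) = 2×26.982 + 3×15.999 = 101.961 g/mol.
Mass of Al2O3 per formula unit = 1.0000 × 101.961 = 101.961 g.
Al2O3 wt% = 101.961 / 497.742 × 100 = 20.48%.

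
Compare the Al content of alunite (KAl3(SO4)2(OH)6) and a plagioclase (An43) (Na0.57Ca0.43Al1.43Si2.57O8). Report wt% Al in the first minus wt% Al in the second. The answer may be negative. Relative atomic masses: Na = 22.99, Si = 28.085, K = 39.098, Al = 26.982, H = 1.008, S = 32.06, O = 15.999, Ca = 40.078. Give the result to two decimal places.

First mineral: 80.946 g Al in 414.198 g formula = 19.54 wt% Al.
Second mineral: 38.584 g Al in 269.093 g formula = 14.34 wt% Al.
19.54% − 14.34% gives a difference of 5.20 percentage points.

5.20 percentage points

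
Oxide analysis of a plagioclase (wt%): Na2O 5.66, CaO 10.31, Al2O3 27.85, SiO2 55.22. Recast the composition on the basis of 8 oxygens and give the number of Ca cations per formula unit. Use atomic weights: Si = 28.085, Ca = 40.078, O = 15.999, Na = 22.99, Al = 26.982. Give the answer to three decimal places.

0.502 Ca apfu

5.66 wt% Na2O ÷ 61.979 g/mol = 0.09132 mol, giving 0.18264 Na and 0.09132 O.
10.31 wt% CaO ÷ 56.077 g/mol = 0.18385 mol, giving 0.18385 Ca and 0.18385 O.
27.85 wt% Al2O3 ÷ 101.961 g/mol = 0.27314 mol, giving 0.54628 Al and 0.81942 O.
55.22 wt% SiO2 ÷ 60.083 g/mol = 0.91906 mol, giving 0.91906 Si and 1.83812 O.
Oxygen sums to 2.93271; scaling by 8/2.93271 = 2.72785 puts the formula on 8 O.
Ca: 0.18385 × 2.72785 = 0.502 atoms per formula unit.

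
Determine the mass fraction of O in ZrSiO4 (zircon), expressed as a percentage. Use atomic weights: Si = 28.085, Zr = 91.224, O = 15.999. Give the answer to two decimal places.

M(ZrSiO4) = 183.305 g/mol.
O contributes 4 × 15.999 = 63.996 g per mole.
63.996/183.305 = 0.3491 → 34.91%.

34.91 weight percent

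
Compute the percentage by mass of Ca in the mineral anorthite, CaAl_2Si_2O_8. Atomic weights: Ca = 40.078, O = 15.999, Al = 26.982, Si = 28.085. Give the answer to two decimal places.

M(CaAl_2Si_2O_8) = 278.204 g/mol.
Ca contributes 1 × 40.078 = 40.078 g per mole.
40.078/278.204 = 0.1441 → 14.41%.

14.41 weight percent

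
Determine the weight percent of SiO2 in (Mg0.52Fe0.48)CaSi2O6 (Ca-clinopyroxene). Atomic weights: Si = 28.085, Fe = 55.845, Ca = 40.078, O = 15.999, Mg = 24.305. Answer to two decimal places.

Formula mass = 231.686 g/mol.
2 Si → 2.0000 mol SiO2 per formula unit; M(SiO2) = 60.083, so SiO2 mass = 120.166 g.
120.166/231.686 × 100 = 51.87 wt%.

51.87 wt%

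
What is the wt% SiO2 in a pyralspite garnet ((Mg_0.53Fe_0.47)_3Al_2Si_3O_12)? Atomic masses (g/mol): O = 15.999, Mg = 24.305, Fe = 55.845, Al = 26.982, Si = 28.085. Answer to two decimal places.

M((Mg_0.53Fe_0.47)_3Al_2Si_3O_12) = 447.593 g/mol; M(SiO2) = 60.083 g/mol.
Moles SiO2 per formula unit = 3 Si ÷ 1 = 3.0000.
SiO2 fraction = (3.0000 × 60.083) / 447.593 = 180.249/447.593 = 0.4027.

40.27 wt%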